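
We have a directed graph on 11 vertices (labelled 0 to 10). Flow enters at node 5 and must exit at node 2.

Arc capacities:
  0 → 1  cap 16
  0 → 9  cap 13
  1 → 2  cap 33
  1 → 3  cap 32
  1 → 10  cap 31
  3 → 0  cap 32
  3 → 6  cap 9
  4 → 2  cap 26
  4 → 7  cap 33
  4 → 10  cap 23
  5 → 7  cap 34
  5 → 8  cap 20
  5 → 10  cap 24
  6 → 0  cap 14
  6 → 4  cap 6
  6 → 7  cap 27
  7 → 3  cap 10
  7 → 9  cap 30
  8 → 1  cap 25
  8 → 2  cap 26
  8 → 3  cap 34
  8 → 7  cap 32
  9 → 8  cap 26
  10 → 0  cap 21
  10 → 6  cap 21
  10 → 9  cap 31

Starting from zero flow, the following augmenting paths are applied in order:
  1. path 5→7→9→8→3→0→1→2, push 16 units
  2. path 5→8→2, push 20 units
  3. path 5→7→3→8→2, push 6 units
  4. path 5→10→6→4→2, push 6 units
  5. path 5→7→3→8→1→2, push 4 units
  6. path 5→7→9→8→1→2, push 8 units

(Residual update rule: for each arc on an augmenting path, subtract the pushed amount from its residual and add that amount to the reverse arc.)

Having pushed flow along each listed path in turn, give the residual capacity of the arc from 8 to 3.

Residual capacity of (8,3): 28

after path 1 (5→7→9→8→3→0→1→2, push 16): res(8,3)=18
after path 2 (5→8→2, push 20): res(8,3)=18
after path 3 (5→7→3→8→2, push 6): res(8,3)=24
after path 4 (5→10→6→4→2, push 6): res(8,3)=24
after path 5 (5→7→3→8→1→2, push 4): res(8,3)=28
after path 6 (5→7→9→8→1→2, push 8): res(8,3)=28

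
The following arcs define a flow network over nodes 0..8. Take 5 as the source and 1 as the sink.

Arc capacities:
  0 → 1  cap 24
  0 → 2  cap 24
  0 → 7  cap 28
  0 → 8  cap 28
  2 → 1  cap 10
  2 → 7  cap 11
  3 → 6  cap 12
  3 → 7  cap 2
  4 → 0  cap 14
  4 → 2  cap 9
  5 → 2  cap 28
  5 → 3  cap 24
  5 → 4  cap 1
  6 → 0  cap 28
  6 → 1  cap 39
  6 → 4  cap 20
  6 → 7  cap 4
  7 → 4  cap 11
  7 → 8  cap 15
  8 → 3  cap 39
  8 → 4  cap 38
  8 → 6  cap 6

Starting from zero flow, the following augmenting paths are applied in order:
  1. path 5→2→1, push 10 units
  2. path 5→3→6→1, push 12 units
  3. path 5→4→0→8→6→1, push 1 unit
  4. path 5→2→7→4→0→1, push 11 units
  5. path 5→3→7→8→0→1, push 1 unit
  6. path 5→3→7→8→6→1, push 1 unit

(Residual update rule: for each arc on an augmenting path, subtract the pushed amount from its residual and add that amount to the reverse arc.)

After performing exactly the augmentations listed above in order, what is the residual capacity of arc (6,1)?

Residual capacity of (6,1): 25

after path 1 (5→2→1, push 10): res(6,1)=39
after path 2 (5→3→6→1, push 12): res(6,1)=27
after path 3 (5→4→0→8→6→1, push 1): res(6,1)=26
after path 4 (5→2→7→4→0→1, push 11): res(6,1)=26
after path 5 (5→3→7→8→0→1, push 1): res(6,1)=26
after path 6 (5→3→7→8→6→1, push 1): res(6,1)=25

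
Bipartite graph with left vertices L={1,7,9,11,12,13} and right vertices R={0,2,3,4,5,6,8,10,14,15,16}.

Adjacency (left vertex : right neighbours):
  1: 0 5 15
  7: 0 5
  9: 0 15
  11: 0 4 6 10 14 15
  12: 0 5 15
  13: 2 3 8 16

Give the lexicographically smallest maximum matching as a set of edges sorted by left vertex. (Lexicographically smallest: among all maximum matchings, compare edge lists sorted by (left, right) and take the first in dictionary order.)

Lex-smallest maximum matching: {(1,0), (7,5), (9,15), (11,4), (13,2)}

|M| = 5 (so the lex-smallest maximum matching has 5 edges)
process left vertices in ascending order; for each, take the smallest-labelled available neighbour that still permits 5 edges overall, or leave it unmatched if none does
lex-smallest matching: {1-0, 7-5, 9-15, 11-4, 13-2}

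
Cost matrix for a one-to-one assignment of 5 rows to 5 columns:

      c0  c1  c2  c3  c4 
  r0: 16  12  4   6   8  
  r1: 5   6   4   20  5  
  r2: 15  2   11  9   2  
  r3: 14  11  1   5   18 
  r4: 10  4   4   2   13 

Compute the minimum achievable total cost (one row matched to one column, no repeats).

one of 2 optimal assignments: row0→col3 (cost 6), row1→col0 (cost 5), row2→col4 (cost 2), row3→col2 (cost 1), row4→col1 (cost 4)
total = 6 + 5 + 2 + 1 + 4 = 18

Minimum assignment cost: 18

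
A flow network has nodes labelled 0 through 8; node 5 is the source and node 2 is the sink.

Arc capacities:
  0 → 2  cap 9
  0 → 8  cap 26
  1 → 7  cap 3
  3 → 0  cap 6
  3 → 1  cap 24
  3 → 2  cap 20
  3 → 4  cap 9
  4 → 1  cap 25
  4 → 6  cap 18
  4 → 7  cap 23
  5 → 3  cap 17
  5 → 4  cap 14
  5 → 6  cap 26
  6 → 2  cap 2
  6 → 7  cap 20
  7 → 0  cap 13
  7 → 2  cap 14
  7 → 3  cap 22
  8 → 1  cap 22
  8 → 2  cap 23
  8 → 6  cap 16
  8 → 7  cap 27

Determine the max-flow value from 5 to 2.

Maximum flow value: 53

augment #1: 5→3→2 bottleneck 17, total now 17
augment #2: 5→6→2 bottleneck 2, total now 19
augment #3: 5→4→7→2 bottleneck 14, total now 33
augment #4: 5→6→7→0→2 bottleneck 9, total now 42
augment #5: 5→6→7→3→2 bottleneck 3, total now 45
augment #6: 5→6→7→0→8→2 bottleneck 4, total now 49
augment #7: 5→6→7→3→0→8→2 bottleneck 4, total now 53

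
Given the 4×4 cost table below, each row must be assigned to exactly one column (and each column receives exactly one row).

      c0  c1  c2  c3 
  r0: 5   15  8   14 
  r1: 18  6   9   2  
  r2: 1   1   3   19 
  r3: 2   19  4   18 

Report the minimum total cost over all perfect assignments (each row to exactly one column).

Minimum assignment cost: 12

optimal assignment: row0→col0 (cost 5), row1→col3 (cost 2), row2→col1 (cost 1), row3→col2 (cost 4)
total = 5 + 2 + 1 + 4 = 12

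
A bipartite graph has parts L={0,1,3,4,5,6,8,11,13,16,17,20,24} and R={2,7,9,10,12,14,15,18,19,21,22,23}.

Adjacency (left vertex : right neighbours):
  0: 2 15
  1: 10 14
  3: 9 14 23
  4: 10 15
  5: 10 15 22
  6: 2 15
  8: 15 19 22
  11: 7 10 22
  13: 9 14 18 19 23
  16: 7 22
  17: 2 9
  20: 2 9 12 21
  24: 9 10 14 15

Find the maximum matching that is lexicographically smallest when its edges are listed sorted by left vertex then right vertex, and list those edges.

Lex-smallest maximum matching: {(0,2), (1,10), (3,23), (4,15), (5,22), (8,19), (11,7), (13,18), (17,9), (20,12), (24,14)}

|M| = 11 (so the lex-smallest maximum matching has 11 edges)
process left vertices in ascending order; for each, take the smallest-labelled available neighbour that still permits 11 edges overall, or leave it unmatched if none does
lex-smallest matching: {0-2, 1-10, 3-23, 4-15, 5-22, 8-19, 11-7, 13-18, 17-9, 20-12, 24-14}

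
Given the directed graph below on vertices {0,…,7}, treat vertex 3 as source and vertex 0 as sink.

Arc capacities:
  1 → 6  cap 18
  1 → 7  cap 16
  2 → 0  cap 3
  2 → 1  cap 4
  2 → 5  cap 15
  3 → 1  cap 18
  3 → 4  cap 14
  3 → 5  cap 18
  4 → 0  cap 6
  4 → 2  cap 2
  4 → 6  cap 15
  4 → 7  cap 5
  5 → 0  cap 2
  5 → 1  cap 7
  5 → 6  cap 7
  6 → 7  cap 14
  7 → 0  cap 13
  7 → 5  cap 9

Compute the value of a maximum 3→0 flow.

augment #1: 3→4→0 bottleneck 6, total now 6
augment #2: 3→5→0 bottleneck 2, total now 8
augment #3: 3→1→7→0 bottleneck 13, total now 21
augment #4: 3→4→2→0 bottleneck 2, total now 23

Maximum flow value: 23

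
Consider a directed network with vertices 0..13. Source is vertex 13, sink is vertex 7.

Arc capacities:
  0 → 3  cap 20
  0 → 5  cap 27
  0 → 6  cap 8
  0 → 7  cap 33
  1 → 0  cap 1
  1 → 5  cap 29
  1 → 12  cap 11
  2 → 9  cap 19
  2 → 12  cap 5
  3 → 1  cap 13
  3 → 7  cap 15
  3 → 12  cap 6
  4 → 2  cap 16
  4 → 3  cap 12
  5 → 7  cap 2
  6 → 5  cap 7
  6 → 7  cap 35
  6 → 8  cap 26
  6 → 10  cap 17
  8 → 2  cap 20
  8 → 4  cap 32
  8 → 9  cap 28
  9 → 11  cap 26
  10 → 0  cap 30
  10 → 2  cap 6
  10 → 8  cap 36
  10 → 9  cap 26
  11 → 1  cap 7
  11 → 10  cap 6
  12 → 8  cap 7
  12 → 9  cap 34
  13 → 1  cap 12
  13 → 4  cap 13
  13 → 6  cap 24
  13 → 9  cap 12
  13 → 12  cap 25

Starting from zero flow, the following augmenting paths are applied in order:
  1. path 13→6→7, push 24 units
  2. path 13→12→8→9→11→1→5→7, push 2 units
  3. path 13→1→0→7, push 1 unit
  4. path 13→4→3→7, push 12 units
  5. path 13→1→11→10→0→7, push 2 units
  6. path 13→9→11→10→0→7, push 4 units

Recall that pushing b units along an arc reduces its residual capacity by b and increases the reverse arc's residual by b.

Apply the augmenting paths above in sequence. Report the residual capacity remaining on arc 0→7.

after path 1 (13→6→7, push 24): res(0,7)=33
after path 2 (13→12→8→9→11→1→5→7, push 2): res(0,7)=33
after path 3 (13→1→0→7, push 1): res(0,7)=32
after path 4 (13→4→3→7, push 12): res(0,7)=32
after path 5 (13→1→11→10→0→7, push 2): res(0,7)=30
after path 6 (13→9→11→10→0→7, push 4): res(0,7)=26

Residual capacity of (0,7): 26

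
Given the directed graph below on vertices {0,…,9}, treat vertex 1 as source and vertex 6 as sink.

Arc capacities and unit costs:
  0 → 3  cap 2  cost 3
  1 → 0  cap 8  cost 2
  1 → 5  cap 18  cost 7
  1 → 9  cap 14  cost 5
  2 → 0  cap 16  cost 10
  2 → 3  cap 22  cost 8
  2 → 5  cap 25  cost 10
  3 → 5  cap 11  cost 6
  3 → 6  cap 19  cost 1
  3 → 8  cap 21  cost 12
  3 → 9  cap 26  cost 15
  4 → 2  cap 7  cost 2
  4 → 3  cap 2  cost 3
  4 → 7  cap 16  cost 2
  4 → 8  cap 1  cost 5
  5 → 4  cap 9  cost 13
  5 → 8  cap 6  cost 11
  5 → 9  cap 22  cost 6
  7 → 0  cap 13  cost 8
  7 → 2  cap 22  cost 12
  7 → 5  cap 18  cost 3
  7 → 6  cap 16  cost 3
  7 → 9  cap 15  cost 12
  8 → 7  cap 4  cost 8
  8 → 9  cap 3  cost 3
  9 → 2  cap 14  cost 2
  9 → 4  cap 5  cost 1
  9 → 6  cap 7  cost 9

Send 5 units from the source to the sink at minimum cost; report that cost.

shortest-cost path #1: 1→0→3→6 push 2 @ unit cost 6 (adds 12)
shortest-cost path #2: 1→9→4→3→6 push 2 @ unit cost 10 (adds 20)
shortest-cost path #3: 1→9→4→7→6 push 1 @ unit cost 11 (adds 11)
total cost = 43

Minimum cost for 5 units: 43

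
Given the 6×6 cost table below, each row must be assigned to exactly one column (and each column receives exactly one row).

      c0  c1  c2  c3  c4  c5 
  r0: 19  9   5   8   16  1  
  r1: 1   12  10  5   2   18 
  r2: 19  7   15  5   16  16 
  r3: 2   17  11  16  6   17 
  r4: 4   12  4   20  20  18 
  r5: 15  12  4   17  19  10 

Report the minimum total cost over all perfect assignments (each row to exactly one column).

Minimum assignment cost: 26

one of 2 optimal assignments: row0→col5 (cost 1), row1→col4 (cost 2), row2→col3 (cost 5), row3→col0 (cost 2), row4→col1 (cost 12), row5→col2 (cost 4)
total = 1 + 2 + 5 + 2 + 12 + 4 = 26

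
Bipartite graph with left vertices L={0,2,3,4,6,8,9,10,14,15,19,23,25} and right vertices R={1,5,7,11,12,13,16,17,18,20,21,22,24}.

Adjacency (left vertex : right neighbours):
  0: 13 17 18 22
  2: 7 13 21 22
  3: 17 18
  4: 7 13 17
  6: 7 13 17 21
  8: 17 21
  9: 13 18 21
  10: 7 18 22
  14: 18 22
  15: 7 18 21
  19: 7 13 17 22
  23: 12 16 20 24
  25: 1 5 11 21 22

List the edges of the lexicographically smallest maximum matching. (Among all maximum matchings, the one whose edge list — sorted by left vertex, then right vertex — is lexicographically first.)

Lex-smallest maximum matching: {(0,13), (2,7), (3,17), (6,21), (9,18), (10,22), (23,12), (25,1)}

|M| = 8 (so the lex-smallest maximum matching has 8 edges)
process left vertices in ascending order; for each, take the smallest-labelled available neighbour that still permits 8 edges overall, or leave it unmatched if none does
lex-smallest matching: {0-13, 2-7, 3-17, 6-21, 9-18, 10-22, 23-12, 25-1}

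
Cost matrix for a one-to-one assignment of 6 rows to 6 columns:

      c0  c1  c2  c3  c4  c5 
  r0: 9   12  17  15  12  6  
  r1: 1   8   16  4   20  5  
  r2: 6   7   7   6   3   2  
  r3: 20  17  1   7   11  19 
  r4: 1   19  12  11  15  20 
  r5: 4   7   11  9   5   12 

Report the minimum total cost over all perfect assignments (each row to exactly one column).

Minimum assignment cost: 22

optimal assignment: row0→col5 (cost 6), row1→col3 (cost 4), row2→col4 (cost 3), row3→col2 (cost 1), row4→col0 (cost 1), row5→col1 (cost 7)
total = 6 + 4 + 3 + 1 + 1 + 7 = 22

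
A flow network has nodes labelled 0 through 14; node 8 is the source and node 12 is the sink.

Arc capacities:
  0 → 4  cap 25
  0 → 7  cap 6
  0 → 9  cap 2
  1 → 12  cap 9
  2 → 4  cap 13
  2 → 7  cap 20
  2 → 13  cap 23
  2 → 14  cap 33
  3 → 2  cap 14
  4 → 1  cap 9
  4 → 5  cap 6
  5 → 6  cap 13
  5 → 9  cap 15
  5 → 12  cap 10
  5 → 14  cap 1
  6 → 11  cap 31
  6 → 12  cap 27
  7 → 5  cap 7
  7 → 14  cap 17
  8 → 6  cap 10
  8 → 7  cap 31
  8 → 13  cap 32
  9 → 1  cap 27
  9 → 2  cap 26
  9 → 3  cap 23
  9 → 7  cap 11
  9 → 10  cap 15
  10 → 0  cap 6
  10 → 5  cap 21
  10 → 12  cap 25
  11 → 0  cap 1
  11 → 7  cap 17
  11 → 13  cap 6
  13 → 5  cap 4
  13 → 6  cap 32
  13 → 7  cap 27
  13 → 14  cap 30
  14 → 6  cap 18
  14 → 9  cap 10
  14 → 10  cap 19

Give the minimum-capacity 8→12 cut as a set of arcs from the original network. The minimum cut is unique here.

Min-cut arcs: {(7,5), (7,14), (8,6), (8,13)} (total capacity 66)

augment #1: 8→6→12 push 10
augment #2: 8→7→5→12 push 7
augment #3: 8→13→5→12 push 3
augment #4: 8→13→6→12 push 17
augment #5: 8→7→14→10→12 push 17
augment #6: 8→13→14→10→12 push 2
augment #7: 8→13→5→9→1→12 push 1
augment #8: 8→13→14→9→1→12 push 8
augment #9: 8→13→14→9→10→12 push 1
max flow = 66; residual-reachable set from 8 gives S-side
cut edges (S→T): {(7,5), (7,14), (8,6), (8,13)} total cap 66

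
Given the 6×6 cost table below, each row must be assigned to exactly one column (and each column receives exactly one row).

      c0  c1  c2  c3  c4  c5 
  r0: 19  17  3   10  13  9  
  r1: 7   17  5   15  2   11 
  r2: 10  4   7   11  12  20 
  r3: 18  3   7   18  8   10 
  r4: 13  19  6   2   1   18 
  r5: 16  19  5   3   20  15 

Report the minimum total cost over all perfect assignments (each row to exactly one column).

optimal assignment: row0→col2 (cost 3), row1→col0 (cost 7), row2→col1 (cost 4), row3→col5 (cost 10), row4→col4 (cost 1), row5→col3 (cost 3)
total = 3 + 7 + 4 + 10 + 1 + 3 = 28

Minimum assignment cost: 28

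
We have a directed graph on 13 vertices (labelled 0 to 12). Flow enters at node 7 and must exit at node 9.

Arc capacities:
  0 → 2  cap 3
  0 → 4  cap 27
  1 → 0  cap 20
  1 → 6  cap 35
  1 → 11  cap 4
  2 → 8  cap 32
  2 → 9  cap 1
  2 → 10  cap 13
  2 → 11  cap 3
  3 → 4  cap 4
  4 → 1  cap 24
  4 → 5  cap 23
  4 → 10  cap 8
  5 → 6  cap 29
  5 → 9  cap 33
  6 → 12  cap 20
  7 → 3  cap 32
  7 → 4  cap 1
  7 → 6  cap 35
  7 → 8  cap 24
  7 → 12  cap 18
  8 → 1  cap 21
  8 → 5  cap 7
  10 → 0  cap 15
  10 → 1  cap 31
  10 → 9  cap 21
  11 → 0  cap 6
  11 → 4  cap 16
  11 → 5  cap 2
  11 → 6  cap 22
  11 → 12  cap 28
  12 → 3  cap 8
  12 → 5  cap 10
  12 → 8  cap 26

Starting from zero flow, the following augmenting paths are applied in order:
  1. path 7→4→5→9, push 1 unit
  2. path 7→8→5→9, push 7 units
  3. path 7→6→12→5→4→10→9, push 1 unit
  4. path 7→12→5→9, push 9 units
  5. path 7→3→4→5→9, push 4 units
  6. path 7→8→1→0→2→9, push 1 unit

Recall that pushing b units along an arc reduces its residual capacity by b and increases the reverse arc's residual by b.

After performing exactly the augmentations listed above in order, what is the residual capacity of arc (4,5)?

after path 1 (7→4→5→9, push 1): res(4,5)=22
after path 2 (7→8→5→9, push 7): res(4,5)=22
after path 3 (7→6→12→5→4→10→9, push 1): res(4,5)=23
after path 4 (7→12→5→9, push 9): res(4,5)=23
after path 5 (7→3→4→5→9, push 4): res(4,5)=19
after path 6 (7→8→1→0→2→9, push 1): res(4,5)=19

Residual capacity of (4,5): 19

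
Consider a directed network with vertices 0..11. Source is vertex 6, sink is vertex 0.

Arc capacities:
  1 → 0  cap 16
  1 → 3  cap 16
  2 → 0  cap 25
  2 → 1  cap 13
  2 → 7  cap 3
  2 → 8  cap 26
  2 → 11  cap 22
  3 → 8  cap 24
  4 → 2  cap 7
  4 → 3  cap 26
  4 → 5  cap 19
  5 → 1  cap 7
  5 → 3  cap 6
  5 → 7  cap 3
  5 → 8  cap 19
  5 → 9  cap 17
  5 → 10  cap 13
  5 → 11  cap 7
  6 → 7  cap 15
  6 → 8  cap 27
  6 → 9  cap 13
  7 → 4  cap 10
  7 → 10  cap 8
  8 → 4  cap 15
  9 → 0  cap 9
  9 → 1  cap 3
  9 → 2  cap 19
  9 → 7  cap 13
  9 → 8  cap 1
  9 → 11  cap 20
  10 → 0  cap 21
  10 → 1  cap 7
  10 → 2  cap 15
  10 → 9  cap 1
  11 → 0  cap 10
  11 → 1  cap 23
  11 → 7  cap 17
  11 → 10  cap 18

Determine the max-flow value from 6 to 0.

Maximum flow value: 43

augment #1: 6→9→0 bottleneck 9, total now 9
augment #2: 6→7→10→0 bottleneck 8, total now 17
augment #3: 6→9→1→0 bottleneck 3, total now 20
augment #4: 6→9→2→0 bottleneck 1, total now 21
augment #5: 6→7→4→2→0 bottleneck 7, total now 28
augment #6: 6→8→4→5→1→0 bottleneck 7, total now 35
augment #7: 6→8→4→5→10→0 bottleneck 8, total now 43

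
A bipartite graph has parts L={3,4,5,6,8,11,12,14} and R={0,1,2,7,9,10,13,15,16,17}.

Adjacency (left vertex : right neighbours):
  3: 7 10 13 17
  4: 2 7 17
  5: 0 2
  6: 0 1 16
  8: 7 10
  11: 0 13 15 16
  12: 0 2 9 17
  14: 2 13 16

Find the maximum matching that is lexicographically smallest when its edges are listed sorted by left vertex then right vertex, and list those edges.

|M| = 8 (so the lex-smallest maximum matching has 8 edges)
process left vertices in ascending order; for each, take the smallest-labelled available neighbour that still permits 8 edges overall, or leave it unmatched if none does
lex-smallest matching: {3-7, 4-2, 5-0, 6-1, 8-10, 11-13, 12-9, 14-16}

Lex-smallest maximum matching: {(3,7), (4,2), (5,0), (6,1), (8,10), (11,13), (12,9), (14,16)}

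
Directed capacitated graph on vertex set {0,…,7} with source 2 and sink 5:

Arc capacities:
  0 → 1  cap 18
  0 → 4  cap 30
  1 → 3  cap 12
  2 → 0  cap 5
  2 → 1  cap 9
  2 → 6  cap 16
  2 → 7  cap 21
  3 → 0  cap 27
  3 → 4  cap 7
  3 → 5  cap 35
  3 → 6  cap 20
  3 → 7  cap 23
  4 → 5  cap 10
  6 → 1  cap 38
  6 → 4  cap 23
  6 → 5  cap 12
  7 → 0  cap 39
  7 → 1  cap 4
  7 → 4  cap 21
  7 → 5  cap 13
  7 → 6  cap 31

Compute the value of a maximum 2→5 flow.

augment #1: 2→6→5 bottleneck 12, total now 12
augment #2: 2→7→5 bottleneck 13, total now 25
augment #3: 2→0→4→5 bottleneck 5, total now 30
augment #4: 2→1→3→5 bottleneck 9, total now 39
augment #5: 2→6→4→5 bottleneck 4, total now 43
augment #6: 2→7→4→5 bottleneck 1, total now 44
augment #7: 2→7→1→3→5 bottleneck 3, total now 47

Maximum flow value: 47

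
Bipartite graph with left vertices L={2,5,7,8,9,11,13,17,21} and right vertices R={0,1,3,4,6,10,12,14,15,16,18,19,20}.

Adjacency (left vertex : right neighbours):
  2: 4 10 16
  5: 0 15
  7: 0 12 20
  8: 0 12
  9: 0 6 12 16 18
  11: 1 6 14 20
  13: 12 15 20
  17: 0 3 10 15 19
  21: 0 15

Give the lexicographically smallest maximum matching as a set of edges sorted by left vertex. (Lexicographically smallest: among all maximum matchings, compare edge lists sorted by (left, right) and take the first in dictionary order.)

|M| = 8 (so the lex-smallest maximum matching has 8 edges)
process left vertices in ascending order; for each, take the smallest-labelled available neighbour that still permits 8 edges overall, or leave it unmatched if none does
lex-smallest matching: {2-4, 5-0, 7-12, 9-6, 11-1, 13-20, 17-3, 21-15}

Lex-smallest maximum matching: {(2,4), (5,0), (7,12), (9,6), (11,1), (13,20), (17,3), (21,15)}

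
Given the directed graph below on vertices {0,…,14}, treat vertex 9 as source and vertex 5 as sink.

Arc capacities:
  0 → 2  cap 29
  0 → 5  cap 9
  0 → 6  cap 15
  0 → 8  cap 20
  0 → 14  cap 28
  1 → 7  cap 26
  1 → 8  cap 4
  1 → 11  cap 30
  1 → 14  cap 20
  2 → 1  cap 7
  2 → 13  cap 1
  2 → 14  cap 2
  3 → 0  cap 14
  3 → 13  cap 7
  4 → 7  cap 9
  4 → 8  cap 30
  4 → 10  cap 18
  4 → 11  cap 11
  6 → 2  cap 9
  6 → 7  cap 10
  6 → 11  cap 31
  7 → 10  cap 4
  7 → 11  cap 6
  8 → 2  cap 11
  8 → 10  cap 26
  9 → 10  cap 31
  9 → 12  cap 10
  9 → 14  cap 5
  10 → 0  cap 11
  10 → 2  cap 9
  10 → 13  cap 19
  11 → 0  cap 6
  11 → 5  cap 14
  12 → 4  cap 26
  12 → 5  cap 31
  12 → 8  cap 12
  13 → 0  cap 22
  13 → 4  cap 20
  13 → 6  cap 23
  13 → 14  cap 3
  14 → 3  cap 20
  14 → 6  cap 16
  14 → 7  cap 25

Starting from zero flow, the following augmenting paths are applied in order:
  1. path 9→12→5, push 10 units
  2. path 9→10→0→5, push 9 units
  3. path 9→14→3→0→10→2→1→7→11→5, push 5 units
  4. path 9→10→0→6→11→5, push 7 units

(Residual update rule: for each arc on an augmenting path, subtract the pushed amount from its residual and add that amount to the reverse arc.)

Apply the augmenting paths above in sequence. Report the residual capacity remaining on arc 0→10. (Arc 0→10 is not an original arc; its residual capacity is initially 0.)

after path 1 (9→12→5, push 10): res(0,10)=0
after path 2 (9→10→0→5, push 9): res(0,10)=9
after path 3 (9→14→3→0→10→2→1→7→11→5, push 5): res(0,10)=4
after path 4 (9→10→0→6→11→5, push 7): res(0,10)=11

Residual capacity of (0,10): 11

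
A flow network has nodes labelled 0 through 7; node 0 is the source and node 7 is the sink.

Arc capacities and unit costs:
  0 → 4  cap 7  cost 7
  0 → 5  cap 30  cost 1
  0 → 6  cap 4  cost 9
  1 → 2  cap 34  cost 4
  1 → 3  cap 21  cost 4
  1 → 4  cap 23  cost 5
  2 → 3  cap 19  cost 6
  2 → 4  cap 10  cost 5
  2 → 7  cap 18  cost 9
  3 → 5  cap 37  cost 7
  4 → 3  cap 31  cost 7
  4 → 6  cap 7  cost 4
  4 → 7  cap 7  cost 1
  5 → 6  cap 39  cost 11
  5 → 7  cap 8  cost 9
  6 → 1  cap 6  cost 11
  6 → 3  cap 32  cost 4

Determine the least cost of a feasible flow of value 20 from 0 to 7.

Minimum cost for 20 units: 304

shortest-cost path #1: 0→4→7 push 7 @ unit cost 8 (adds 56)
shortest-cost path #2: 0→5→7 push 8 @ unit cost 10 (adds 80)
shortest-cost path #3: 0→6→1→2→7 push 4 @ unit cost 33 (adds 132)
shortest-cost path #4: 0→5→6→1→2→7 push 1 @ unit cost 36 (adds 36)
total cost = 304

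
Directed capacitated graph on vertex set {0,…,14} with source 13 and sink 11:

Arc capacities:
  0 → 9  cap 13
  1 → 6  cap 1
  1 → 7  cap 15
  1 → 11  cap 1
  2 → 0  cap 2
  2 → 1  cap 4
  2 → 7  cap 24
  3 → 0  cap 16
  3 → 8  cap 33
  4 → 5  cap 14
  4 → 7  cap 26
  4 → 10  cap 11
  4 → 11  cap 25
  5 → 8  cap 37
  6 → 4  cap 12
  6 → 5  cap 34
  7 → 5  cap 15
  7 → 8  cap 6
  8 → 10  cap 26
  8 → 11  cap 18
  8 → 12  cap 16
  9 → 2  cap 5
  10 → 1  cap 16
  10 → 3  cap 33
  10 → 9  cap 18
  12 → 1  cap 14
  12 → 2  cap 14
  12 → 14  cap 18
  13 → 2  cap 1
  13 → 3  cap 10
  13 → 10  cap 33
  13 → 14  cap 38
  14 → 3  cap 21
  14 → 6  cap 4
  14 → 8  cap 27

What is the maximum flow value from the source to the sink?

Maximum flow value: 24

augment #1: 13→2→1→11 bottleneck 1, total now 1
augment #2: 13→3→8→11 bottleneck 10, total now 11
augment #3: 13→14→8→11 bottleneck 8, total now 19
augment #4: 13→14→6→4→11 bottleneck 4, total now 23
augment #5: 13→10→1→6→4→11 bottleneck 1, total now 24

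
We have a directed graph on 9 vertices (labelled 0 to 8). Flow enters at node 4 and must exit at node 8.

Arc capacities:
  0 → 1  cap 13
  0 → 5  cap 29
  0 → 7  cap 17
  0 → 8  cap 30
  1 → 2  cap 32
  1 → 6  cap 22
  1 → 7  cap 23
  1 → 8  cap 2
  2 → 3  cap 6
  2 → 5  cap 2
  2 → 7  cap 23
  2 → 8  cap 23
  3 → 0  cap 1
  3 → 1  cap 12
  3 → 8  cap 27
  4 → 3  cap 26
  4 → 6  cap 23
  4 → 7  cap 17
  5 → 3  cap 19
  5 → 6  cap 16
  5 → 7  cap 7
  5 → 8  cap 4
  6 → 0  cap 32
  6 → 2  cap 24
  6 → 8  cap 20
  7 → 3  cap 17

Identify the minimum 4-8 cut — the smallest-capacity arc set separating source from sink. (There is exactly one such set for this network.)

Min-cut arcs: {(3,0), (3,1), (3,8), (4,6)} (total capacity 63)

augment #1: 4→3→8 push 26
augment #2: 4→6→8 push 20
augment #3: 4→6→0→8 push 3
augment #4: 4→7→3→8 push 1
augment #5: 4→7→3→0→8 push 1
augment #6: 4→7→3→1→8 push 2
augment #7: 4→7→3→1→2→8 push 10
max flow = 63; residual-reachable set from 4 gives S-side
cut edges (S→T): {(3,0), (3,1), (3,8), (4,6)} total cap 63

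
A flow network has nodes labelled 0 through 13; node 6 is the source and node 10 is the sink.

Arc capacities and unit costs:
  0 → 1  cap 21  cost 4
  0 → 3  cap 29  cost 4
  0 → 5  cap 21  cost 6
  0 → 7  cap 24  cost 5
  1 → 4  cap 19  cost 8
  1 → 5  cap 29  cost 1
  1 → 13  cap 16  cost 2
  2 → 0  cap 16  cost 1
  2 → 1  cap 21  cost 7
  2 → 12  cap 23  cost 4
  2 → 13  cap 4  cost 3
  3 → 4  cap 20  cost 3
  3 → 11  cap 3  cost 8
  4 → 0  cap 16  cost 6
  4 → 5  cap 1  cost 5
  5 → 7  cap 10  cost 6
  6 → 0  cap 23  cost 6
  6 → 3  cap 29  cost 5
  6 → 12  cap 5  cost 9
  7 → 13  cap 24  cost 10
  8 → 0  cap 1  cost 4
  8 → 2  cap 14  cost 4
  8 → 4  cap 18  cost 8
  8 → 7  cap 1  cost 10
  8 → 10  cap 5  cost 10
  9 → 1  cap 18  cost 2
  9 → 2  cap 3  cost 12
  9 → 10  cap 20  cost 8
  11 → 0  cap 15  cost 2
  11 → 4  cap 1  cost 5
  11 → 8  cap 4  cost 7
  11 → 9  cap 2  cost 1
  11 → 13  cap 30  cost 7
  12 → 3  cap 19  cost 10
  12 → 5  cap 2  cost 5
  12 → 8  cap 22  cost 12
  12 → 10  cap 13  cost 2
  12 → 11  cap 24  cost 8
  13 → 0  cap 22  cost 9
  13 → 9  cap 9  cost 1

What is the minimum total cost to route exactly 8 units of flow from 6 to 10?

Minimum cost for 8 units: 118

shortest-cost path #1: 6→12→10 push 5 @ unit cost 11 (adds 55)
shortest-cost path #2: 6→0→1→13→9→10 push 3 @ unit cost 21 (adds 63)
total cost = 118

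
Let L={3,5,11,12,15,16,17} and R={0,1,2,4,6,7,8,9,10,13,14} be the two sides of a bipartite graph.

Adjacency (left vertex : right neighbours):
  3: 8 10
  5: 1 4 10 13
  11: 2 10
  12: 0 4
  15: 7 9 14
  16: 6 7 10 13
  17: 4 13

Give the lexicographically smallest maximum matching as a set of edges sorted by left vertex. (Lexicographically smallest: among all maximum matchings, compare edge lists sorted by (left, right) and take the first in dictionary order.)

Lex-smallest maximum matching: {(3,8), (5,1), (11,2), (12,0), (15,7), (16,6), (17,4)}

|M| = 7 (so the lex-smallest maximum matching has 7 edges)
process left vertices in ascending order; for each, take the smallest-labelled available neighbour that still permits 7 edges overall, or leave it unmatched if none does
lex-smallest matching: {3-8, 5-1, 11-2, 12-0, 15-7, 16-6, 17-4}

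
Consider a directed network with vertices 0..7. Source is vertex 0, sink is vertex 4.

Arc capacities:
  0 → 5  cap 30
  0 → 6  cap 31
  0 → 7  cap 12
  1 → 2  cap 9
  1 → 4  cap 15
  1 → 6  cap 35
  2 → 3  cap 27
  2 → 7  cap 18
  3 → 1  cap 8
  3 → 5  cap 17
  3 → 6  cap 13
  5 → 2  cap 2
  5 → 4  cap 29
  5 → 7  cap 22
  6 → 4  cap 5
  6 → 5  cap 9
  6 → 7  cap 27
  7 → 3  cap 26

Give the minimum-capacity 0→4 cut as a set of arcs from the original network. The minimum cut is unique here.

augment #1: 0→5→4 push 29
augment #2: 0→6→4 push 5
augment #3: 0→7→3→1→4 push 8
max flow = 42; residual-reachable set from 0 gives S-side
cut edges (S→T): {(3,1), (5,4), (6,4)} total cap 42

Min-cut arcs: {(3,1), (5,4), (6,4)} (total capacity 42)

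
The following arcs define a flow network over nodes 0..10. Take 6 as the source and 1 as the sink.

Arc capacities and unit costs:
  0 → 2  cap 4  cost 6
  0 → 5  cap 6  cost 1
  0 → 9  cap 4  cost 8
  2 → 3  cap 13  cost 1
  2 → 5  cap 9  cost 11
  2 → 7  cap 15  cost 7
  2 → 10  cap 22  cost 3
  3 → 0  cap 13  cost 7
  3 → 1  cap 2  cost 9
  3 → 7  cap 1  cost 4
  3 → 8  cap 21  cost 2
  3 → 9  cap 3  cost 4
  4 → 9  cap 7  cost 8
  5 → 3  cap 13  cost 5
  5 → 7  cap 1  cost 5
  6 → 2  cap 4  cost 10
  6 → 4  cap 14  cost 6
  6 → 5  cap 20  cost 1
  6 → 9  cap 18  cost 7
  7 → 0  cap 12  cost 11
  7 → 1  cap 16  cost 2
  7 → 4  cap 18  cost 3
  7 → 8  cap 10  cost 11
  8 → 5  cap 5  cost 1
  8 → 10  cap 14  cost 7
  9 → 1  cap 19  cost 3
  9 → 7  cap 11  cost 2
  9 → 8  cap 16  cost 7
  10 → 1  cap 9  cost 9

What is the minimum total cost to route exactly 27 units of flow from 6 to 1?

Minimum cost for 27 units: 307

shortest-cost path #1: 6→5→7→1 push 1 @ unit cost 8 (adds 8)
shortest-cost path #2: 6→9→1 push 18 @ unit cost 10 (adds 180)
shortest-cost path #3: 6→5→3→7→1 push 1 @ unit cost 12 (adds 12)
shortest-cost path #4: 6→5→3→9→1 push 1 @ unit cost 13 (adds 13)
shortest-cost path #5: 6→5→3→9→7→1 push 2 @ unit cost 14 (adds 28)
shortest-cost path #6: 6→5→3→1 push 2 @ unit cost 15 (adds 30)
shortest-cost path #7: 6→4→9→7→1 push 2 @ unit cost 18 (adds 36)
total cost = 307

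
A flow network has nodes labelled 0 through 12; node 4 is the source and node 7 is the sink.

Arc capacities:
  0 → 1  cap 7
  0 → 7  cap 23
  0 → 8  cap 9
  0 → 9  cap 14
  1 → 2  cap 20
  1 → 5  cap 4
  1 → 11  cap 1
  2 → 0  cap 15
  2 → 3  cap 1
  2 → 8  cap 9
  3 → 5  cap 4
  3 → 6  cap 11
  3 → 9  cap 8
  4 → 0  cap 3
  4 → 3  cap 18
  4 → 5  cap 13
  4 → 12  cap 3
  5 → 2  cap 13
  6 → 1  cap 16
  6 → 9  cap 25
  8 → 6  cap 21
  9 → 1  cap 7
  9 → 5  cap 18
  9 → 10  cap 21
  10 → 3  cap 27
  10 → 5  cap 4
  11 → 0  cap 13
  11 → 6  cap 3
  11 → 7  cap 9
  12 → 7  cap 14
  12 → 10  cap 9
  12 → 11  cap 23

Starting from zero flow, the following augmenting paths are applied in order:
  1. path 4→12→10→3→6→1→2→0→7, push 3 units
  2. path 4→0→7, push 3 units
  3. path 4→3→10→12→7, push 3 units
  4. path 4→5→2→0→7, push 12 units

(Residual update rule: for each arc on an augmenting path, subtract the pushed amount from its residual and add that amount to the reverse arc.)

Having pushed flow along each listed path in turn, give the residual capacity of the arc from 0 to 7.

Residual capacity of (0,7): 5

after path 1 (4→12→10→3→6→1→2→0→7, push 3): res(0,7)=20
after path 2 (4→0→7, push 3): res(0,7)=17
after path 3 (4→3→10→12→7, push 3): res(0,7)=17
after path 4 (4→5→2→0→7, push 12): res(0,7)=5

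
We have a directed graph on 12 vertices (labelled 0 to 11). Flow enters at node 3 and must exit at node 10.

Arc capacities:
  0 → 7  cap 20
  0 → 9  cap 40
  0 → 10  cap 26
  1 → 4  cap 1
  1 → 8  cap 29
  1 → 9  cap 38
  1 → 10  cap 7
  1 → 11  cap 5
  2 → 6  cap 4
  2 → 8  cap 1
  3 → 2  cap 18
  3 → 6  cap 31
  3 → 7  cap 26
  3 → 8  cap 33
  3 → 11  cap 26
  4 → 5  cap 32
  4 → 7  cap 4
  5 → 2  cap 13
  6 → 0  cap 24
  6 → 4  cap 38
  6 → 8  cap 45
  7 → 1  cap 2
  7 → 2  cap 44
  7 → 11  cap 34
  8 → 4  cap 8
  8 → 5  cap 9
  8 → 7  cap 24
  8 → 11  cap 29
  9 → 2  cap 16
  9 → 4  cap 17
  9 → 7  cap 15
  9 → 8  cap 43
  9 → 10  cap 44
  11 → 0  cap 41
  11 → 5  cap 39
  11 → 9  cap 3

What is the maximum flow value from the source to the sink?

augment #1: 3→6→0→10 bottleneck 24, total now 24
augment #2: 3→7→1→10 bottleneck 2, total now 26
augment #3: 3→11→0→10 bottleneck 2, total now 28
augment #4: 3→11→9→10 bottleneck 3, total now 31
augment #5: 3→11→0→9→10 bottleneck 21, total now 52
augment #6: 3→7→11→0→9→10 bottleneck 18, total now 70

Maximum flow value: 70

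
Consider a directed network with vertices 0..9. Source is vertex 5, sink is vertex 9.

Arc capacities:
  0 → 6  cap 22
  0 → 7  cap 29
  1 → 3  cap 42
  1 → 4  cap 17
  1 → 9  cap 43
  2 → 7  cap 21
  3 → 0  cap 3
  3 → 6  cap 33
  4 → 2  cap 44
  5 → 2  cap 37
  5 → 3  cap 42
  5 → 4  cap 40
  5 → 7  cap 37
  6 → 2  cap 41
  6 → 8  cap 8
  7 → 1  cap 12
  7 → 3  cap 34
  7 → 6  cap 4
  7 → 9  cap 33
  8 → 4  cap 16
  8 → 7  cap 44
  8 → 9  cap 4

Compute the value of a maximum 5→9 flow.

Maximum flow value: 49

augment #1: 5→7→9 bottleneck 33, total now 33
augment #2: 5→7→1→9 bottleneck 4, total now 37
augment #3: 5→2→7→1→9 bottleneck 8, total now 45
augment #4: 5→3→6→8→9 bottleneck 4, total now 49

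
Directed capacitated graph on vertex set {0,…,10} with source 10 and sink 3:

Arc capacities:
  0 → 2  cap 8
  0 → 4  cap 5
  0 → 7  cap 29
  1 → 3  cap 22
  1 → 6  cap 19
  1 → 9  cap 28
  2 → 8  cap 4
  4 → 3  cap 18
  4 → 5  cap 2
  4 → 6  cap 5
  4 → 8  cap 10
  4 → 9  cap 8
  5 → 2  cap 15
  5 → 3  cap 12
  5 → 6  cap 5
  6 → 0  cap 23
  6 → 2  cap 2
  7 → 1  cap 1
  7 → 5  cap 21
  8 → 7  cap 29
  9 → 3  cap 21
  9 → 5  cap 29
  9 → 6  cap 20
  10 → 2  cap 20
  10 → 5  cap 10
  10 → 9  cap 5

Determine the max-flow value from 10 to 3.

augment #1: 10→5→3 bottleneck 10, total now 10
augment #2: 10→9→3 bottleneck 5, total now 15
augment #3: 10→2→8→7→1→3 bottleneck 1, total now 16
augment #4: 10→2→8→7→5→3 bottleneck 2, total now 18
augment #5: 10→2→8→7→5→6→0→4→3 bottleneck 1, total now 19

Maximum flow value: 19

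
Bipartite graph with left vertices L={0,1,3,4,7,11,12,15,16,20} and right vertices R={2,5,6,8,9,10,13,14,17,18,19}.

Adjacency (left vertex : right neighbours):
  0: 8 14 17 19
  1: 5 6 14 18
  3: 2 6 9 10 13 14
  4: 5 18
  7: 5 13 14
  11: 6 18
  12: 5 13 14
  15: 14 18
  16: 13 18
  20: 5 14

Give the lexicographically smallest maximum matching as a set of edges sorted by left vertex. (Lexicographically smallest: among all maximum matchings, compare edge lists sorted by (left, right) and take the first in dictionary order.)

|M| = 7 (so the lex-smallest maximum matching has 7 edges)
process left vertices in ascending order; for each, take the smallest-labelled available neighbour that still permits 7 edges overall, or leave it unmatched if none does
lex-smallest matching: {0-8, 1-5, 3-2, 4-18, 7-13, 11-6, 12-14}

Lex-smallest maximum matching: {(0,8), (1,5), (3,2), (4,18), (7,13), (11,6), (12,14)}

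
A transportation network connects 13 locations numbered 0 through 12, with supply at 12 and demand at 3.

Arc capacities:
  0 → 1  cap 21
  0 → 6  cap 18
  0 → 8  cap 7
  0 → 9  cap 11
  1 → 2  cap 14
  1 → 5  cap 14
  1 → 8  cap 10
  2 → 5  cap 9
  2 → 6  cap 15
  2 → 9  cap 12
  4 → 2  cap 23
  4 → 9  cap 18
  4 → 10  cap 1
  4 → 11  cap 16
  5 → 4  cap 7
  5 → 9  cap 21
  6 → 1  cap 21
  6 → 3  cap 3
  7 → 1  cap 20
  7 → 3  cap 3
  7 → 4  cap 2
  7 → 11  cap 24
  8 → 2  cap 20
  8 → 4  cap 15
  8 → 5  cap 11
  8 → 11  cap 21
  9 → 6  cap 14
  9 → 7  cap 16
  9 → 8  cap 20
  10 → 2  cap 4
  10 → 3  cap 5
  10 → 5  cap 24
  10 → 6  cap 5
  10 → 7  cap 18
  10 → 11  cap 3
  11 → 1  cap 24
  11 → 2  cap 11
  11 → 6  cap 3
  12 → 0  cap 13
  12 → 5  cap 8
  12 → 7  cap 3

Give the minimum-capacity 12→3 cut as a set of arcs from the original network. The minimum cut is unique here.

Min-cut arcs: {(4,10), (6,3), (7,3)} (total capacity 7)

augment #1: 12→7→3 push 3
augment #2: 12→0→6→3 push 3
augment #3: 12→5→4→10→3 push 1
max flow = 7; residual-reachable set from 12 gives S-side
cut edges (S→T): {(4,10), (6,3), (7,3)} total cap 7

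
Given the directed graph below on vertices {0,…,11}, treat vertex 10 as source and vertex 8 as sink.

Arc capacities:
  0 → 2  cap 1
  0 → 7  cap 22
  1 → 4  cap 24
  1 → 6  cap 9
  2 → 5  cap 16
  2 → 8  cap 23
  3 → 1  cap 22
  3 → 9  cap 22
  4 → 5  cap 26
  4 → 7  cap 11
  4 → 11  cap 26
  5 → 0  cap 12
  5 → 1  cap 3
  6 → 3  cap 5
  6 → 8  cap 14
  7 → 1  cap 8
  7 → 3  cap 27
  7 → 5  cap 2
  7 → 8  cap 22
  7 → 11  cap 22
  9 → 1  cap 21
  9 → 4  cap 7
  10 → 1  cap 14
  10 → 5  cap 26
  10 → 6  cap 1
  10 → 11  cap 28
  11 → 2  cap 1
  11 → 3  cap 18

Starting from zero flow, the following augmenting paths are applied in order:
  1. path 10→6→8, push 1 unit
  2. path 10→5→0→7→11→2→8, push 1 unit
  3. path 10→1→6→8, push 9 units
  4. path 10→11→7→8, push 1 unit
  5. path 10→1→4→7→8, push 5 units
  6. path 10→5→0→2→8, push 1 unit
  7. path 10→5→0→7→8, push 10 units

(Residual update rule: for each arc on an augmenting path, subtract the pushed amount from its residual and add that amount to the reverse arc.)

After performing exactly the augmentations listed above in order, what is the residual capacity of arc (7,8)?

Residual capacity of (7,8): 6

after path 1 (10→6→8, push 1): res(7,8)=22
after path 2 (10→5→0→7→11→2→8, push 1): res(7,8)=22
after path 3 (10→1→6→8, push 9): res(7,8)=22
after path 4 (10→11→7→8, push 1): res(7,8)=21
after path 5 (10→1→4→7→8, push 5): res(7,8)=16
after path 6 (10→5→0→2→8, push 1): res(7,8)=16
after path 7 (10→5→0→7→8, push 10): res(7,8)=6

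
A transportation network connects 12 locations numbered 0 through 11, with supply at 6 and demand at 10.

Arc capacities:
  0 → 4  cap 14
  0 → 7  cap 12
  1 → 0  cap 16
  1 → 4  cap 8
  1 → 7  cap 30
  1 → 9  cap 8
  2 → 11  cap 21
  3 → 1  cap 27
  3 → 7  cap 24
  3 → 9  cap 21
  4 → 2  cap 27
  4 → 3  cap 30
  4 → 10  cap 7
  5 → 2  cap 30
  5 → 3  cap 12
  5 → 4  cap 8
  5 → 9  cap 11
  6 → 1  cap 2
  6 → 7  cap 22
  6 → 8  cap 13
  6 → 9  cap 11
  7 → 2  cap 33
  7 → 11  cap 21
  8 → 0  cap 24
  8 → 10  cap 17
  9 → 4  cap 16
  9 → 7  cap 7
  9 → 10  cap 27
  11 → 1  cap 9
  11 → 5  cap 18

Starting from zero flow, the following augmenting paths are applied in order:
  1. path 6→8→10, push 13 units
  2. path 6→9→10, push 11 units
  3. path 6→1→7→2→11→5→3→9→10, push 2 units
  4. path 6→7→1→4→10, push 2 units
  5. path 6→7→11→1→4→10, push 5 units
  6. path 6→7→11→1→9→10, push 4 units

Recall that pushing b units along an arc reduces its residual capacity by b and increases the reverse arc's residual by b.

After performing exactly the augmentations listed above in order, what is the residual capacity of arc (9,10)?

Residual capacity of (9,10): 10

after path 1 (6→8→10, push 13): res(9,10)=27
after path 2 (6→9→10, push 11): res(9,10)=16
after path 3 (6→1→7→2→11→5→3→9→10, push 2): res(9,10)=14
after path 4 (6→7→1→4→10, push 2): res(9,10)=14
after path 5 (6→7→11→1→4→10, push 5): res(9,10)=14
after path 6 (6→7→11→1→9→10, push 4): res(9,10)=10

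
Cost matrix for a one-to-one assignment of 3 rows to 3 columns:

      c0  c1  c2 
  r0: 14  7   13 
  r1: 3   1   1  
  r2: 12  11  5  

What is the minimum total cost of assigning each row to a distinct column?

optimal assignment: row0→col1 (cost 7), row1→col0 (cost 3), row2→col2 (cost 5)
total = 7 + 3 + 5 = 15

Minimum assignment cost: 15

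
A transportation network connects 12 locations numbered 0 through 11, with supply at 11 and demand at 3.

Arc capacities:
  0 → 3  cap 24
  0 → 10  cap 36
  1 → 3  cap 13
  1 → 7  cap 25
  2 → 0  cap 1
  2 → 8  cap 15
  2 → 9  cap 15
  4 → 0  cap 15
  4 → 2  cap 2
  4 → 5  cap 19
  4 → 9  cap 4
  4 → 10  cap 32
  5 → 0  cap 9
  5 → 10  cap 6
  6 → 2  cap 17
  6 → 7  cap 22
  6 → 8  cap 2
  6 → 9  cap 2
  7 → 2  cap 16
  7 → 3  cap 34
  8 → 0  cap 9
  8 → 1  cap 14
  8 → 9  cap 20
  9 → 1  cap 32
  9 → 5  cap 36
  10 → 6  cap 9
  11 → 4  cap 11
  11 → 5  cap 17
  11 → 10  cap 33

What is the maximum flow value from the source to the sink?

Maximum flow value: 29

augment #1: 11→4→0→3 bottleneck 11, total now 11
augment #2: 11→5→0→3 bottleneck 9, total now 20
augment #3: 11→10→6→7→3 bottleneck 9, total now 29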